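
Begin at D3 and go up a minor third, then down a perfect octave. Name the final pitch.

F2

D3 up a minor third → F3 (3 semitones).
F3 down a perfect octave → F2 (12 semitones).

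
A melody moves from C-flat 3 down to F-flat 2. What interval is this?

perfect fifth

Descending from Cb3 to Fb2 is the same interval as ascending Fb2 to Cb3.
F to C spans five letter names (F-G-A-B-C): a fifth.
Counting semitones, Fb2→Cb3 is 7, which is the perfect fifth.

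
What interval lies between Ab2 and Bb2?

major second

A to B spans two letter names (A-B) — that makes it a second of some quality.
The major second spans 2 semitones, and Ab2 to Bb2 is exactly 2 semitones — so this is a major second.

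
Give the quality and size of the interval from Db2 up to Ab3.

D to A spans five letter names (D-E-F-G-A), plus an octave — that makes it a twelfth of some quality.
The perfect twelfth spans 19 semitones, and Db2 to Ab3 is exactly 19 semitones — so this is a perfect twelfth.
(Equivalently, a compound perfect fifth: a perfect fifth plus an octave.)

perfect twelfth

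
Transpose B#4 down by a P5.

E#4

The fifth takes the letter from B down to E.
Moving 7 semitones down from B#4 (the size of a perfect fifth) reaches E#4.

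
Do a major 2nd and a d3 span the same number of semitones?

Yes

A major second spans 2 semitones, and a diminished third also spans 2 semitones — they're enharmonic.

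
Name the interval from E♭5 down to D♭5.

major second

Descending from Eb5 to Db5 is the same interval as ascending Db5 to Eb5.
D to E spans two letter names (D-E): a second.
Counting semitones, Db5→Eb5 is 2, which is the major second.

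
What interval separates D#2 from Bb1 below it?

Descending from D#2 to Bb1 is the same interval as ascending Bb1 to D#2.
B to D spans three letter names (B-C-D) — that makes it a third of some quality.
Bb1 to D#2 spans 5 semitones — one semitone wider than the major third (4) — giving an augmented third.

augmented third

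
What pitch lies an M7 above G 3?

F sharp 4

Counting seven letter names up from G lands on F.
A major seventh spans 11 semitones, so from G3 the target pitch is F#4.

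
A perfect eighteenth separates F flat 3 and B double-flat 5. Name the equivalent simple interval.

Subtracting seven from the interval number removes an octave: 18 − 14 = 4.
That makes a perfect eighteenth a compound perfect fourth — 2 octaves plus a perfect fourth.

P4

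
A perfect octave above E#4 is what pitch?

E#5

For an octave the letter name doesn't change: still E, an octave up.
A perfect octave is 12 semitones; 12 semitones up from E#4 gives E#5.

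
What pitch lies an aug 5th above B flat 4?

F sharp 5

Five letter names up from B: F.
An augmented fifth is 8 semitones; 8 semitones up from Bb4 gives F#5.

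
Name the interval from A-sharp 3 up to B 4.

A to B spans two letter names (A-B), plus an octave — that makes it a ninth of some quality.
A major ninth would be 14 semitones, but A#3 to B4 is 13 — one semitone narrower, making it a minor ninth.
(Equivalently, a compound minor second: a minor second plus an octave.)

minor ninth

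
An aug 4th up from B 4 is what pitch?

Four letter names up from B: E.
An augmented fourth is 6 semitones; 6 semitones up from B4 gives E#5.

E sharp 5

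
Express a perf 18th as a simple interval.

perfect fourth

Subtracting seven from the interval number removes an octave: 18 − 14 = 4.
That makes a perfect eighteenth a compound perfect fourth — 2 octaves plus a perfect fourth.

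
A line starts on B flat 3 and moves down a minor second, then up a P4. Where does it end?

D 4

Bb3 down a minor second → A3 (1 semitone).
A3 up a perfect fourth → D4 (5 semitones).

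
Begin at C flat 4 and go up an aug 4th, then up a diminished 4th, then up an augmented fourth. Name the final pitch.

E flat 5

Cb4 up an augmented fourth → F4 (6 semitones).
Up a diminished fourth from F4: Bbb4 (4 semitones up).
Bbb4 up an augmented fourth → Eb5 (6 semitones).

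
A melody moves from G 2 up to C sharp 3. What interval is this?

G to C spans four letter names (G-A-B-C) — that makes it a fourth of some quality.
The perfect fourth is 5 semitones; here we have 6, one semitone wider: augmented.

augmented 4th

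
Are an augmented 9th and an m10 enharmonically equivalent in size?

An augmented ninth spans 15 semitones, and a minor tenth also spans 15 semitones — they're enharmonic.

Yes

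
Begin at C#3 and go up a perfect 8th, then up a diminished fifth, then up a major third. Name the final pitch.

B4

A perfect octave up from C#3 is C#4.
A diminished fifth up from C#4 is G4.
Up a major third from G4: B4 (4 semitones up).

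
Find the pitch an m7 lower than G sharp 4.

A sharp 3

Counting seven letter names down from G lands on A.
Moving 10 semitones down from G#4 (the size of a minor seventh) reaches A#3.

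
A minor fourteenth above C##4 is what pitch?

Counting seven letter names plus an octave up from C lands on B.
A minor fourteenth spans 22 semitones, so from C##4 the target pitch is B#5.

B#5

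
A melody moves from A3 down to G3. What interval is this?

Descending from A3 to G3 is the same interval as ascending G3 to A3.
G to A spans two letter names (G-A) — that makes it a second of some quality.
G3 to A3 is 2 semitones, matching the major second exactly, so the quality is major.

major second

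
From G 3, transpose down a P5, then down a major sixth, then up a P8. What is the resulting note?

A perfect fifth down from G3 is C3.
A major sixth down from C3 is Eb2.
A perfect octave up from Eb2 is Eb3.

E flat 3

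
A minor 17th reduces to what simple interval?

minor 3rd

Subtracting seven from the interval number removes an octave: 17 − 14 = 3.
That makes a minor seventeenth a compound minor third — 2 octaves plus a minor third.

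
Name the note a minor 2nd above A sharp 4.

B 4

Counting two letter names up from A lands on B.
Moving 1 semitone up from A#4 (the size of a minor second) reaches B4.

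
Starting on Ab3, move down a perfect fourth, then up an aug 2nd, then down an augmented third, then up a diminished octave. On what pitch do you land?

A perfect fourth down from Ab3 is Eb3.
An augmented second up from Eb3 is F#3.
An augmented third down from F#3 is Db3.
A diminished octave up from Db3 is Dbb4.

Dbb4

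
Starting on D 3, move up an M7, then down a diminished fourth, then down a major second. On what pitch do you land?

Up a major seventh from D3: C#4 (11 semitones up).
C#4 down a diminished fourth → G##3 (4 semitones).
G##3 down a major second → F##3 (2 semitones).

F double-sharp 3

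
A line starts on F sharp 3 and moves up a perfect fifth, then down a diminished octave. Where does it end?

F#3 up a perfect fifth → C#4 (7 semitones).
A diminished octave down from C#4 is C##3.

C double-sharp 3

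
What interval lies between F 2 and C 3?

P5

F to C spans five letter names (F-G-A-B-C), so the interval is some kind of fifth.
The perfect fifth spans 7 semitones, and F2 to C3 is exactly 7 semitones — so this is a perfect fifth.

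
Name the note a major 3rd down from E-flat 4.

Three letter names down from E: C.
A major third is 4 semitones; 4 semitones down from Eb4 gives Cb4.

C-flat 4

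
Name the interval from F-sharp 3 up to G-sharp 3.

F to G spans two letter names (F-G) — that makes it a second of some quality.
The major second spans 2 semitones, and F#3 to G#3 is exactly 2 semitones — so this is a major second.

major second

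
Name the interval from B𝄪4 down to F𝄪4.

Descending from B##4 to F##4 is the same interval as ascending F##4 to B##4.
F to B spans four letter names (F-G-A-B), so the interval is some kind of fourth.
F##4 to B##4 spans 6 semitones — one semitone wider than the perfect fourth (5) — giving an augmented fourth.

augmented fourth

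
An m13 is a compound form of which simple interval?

minor 6th

Each octave removed subtracts seven from the number: 13 − 7 = 6.
So a minor thirteenth is an octave plus a minor sixth. The quality is unchanged.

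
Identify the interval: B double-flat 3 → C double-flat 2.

major fourteenth

Descending from Bbb3 to Cbb2 is the same interval as ascending Cbb2 to Bbb3.
C to B spans seven letter names (C-D-E-F-G-A-B), plus an octave — that makes it a fourteenth of some quality.
Counting semitones, Cbb2→Bbb3 is 23, which is the major fourteenth.
(Equivalently, a compound major seventh: a major seventh plus an octave.)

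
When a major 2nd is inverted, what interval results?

Interval numbers invert to sum to nine: 2 + 7 = 9, so a second inverts to a seventh.
Quality inverts too: major becomes minor. That makes the inversion a minor seventh.

minor seventh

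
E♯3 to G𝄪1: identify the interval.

Descending from E#3 to G##1 is the same interval as ascending G##1 to E#3.
G to E spans six letter names (G-A-B-C-D-E), plus an octave — that makes it a thirteenth of some quality.
At 20 semitones, G##1→E#3 falls one short of a major thirteenth: minor.
(Equivalently, a compound minor sixth: a minor sixth plus an octave.)

minor thirteenth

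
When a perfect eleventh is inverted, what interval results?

perfect fifth

First reduce the compound perfect eleventh to its simple form, a perfect fourth.
Interval numbers invert to sum to nine: 4 + 5 = 9, so a fourth inverts to a fifth.
Quality inverts too: perfect stays perfect. That makes the inversion a perfect fifth.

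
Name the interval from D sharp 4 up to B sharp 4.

D to B spans six letter names (D-E-F-G-A-B), so the interval is some kind of sixth.
D#4 to B#4 is 9 semitones, matching the major sixth exactly, so the quality is major.

major sixth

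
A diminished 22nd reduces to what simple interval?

Take out 2 octaves (14 from the number): 22 − 14 = 8.
So a diminished twenty-second is 2 octaves plus a diminished octave. The quality is unchanged.

d8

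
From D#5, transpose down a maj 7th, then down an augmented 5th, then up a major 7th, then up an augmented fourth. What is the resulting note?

C#5

A major seventh down from D#5 is E4.
An augmented fifth down from E4 is Ab3.
Up a major seventh from Ab3: G4 (11 semitones up).
G4 up an augmented fourth → C#5 (6 semitones).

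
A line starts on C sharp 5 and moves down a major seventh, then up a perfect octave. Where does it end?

Down a major seventh from C#5: D4 (11 semitones down).
A perfect octave up from D4 is D5.

D 5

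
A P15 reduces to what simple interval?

perfect 8th

Each octave removed subtracts seven from the number: 15 − 7 = 8.
So a perfect fifteenth is an octave plus a perfect octave. The quality is unchanged.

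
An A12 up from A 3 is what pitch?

E-sharp 5

The twelfth's letter: A up five letter names plus an octave → E.
Moving 20 semitones up from A3 (the size of an augmented twelfth) reaches E#5.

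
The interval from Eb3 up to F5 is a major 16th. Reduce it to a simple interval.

M2

Subtracting seven from the interval number removes an octave: 16 − 14 = 2.
That makes a major sixteenth a compound major second — 2 octaves plus a major second.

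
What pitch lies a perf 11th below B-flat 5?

F 4

Four letters down from B (plus an octave) reaches F.
A perfect eleventh is 17 semitones; 17 semitones down from Bb5 gives F4.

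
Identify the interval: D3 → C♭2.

Descending from D3 to Cb2 is the same interval as ascending Cb2 to D3.
C to D spans two letter names (C-D), plus an octave — that makes it a ninth of some quality.
The major ninth is 14 semitones; here we have 15, one semitone wider: augmented.
(Equivalently, a compound augmented second: an augmented second plus an octave.)

augmented 9th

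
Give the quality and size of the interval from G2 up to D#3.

augmented fifth

G to D spans five letter names (G-A-B-C-D), so the interval is some kind of fifth.
The perfect fifth is 7 semitones; here we have 8, one semitone wider: augmented.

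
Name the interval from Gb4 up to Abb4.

minor second

G to A spans two letter names (G-A): a second.
At 1 semitone, Gb4→Abb4 falls one short of a major second: minor.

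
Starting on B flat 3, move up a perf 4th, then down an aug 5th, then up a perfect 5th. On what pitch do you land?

Up a perfect fourth from Bb3: Eb4 (5 semitones up).
Eb4 down an augmented fifth → Abb3 (8 semitones).
Abb3 up a perfect fifth → Ebb4 (7 semitones).

E double-flat 4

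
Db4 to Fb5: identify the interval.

D to F spans three letter names (D-E-F), plus an octave: a tenth.
Db4 to Fb5 is 15 semitones, a half step short of the major tenth (16), so this is minor.
(Equivalently, a compound minor third: a minor third plus an octave.)

minor tenth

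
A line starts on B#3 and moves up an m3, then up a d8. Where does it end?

D5

A minor third up from B#3 is D#4.
Up a diminished octave from D#4: D5 (11 semitones up).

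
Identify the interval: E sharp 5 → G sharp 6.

E to G spans three letter names (E-F-G), plus an octave — that makes it a tenth of some quality.
A major tenth would be 16 semitones, but E#5 to G#6 is 15 — one semitone narrower, making it a minor tenth.
(Equivalently, a compound minor third: a minor third plus an octave.)

minor tenth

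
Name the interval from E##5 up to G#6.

diminished 10th

E to G spans three letter names (E-F-G), plus an octave — that makes it a tenth of some quality.
E##5 to G#6 spans 14 semitones — two semitones narrower than the major tenth (16) — giving a diminished tenth.
(Equivalently, a compound diminished third: a diminished third plus an octave.)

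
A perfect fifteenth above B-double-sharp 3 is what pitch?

B-double-sharp 5

For a fifteenth the letter name doesn't change: still B, two octaves up.
A perfect fifteenth spans 24 semitones, so from B##3 the target pitch is B##5.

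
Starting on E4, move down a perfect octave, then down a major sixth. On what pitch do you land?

E4 down a perfect octave → E3 (12 semitones).
A major sixth down from E3 is G2.

G2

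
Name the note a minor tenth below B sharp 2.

The tenth's letter: B down three letter names plus an octave → G.
A minor tenth is 15 semitones; 15 semitones down from B#2 gives G##1.

G double-sharp 1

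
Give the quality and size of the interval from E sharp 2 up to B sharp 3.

E to B spans five letter names (E-F-G-A-B), plus an octave — that makes it a twelfth of some quality.
E#2 to B#3 is 19 semitones, matching the perfect twelfth exactly, so the quality is perfect.
(Equivalently, a compound perfect fifth: a perfect fifth plus an octave.)

perfect twelfth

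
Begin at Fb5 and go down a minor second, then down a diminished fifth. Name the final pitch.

A4

A minor second down from Fb5 is Eb5.
A diminished fifth down from Eb5 is A4.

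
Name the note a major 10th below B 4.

G 3

Three letters down from B (plus an octave) reaches G.
Moving 16 semitones down from B4 (the size of a major tenth) reaches G3.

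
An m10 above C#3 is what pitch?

The tenth's letter: C up three letter names plus an octave → E.
Moving 15 semitones up from C#3 (the size of a minor tenth) reaches E4.

E4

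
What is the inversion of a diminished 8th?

A1

Interval numbers invert to sum to nine: 8 + 1 = 9, so an octave inverts to a unison.
And diminished becomes augmented under inversion, so we get an augmented unison.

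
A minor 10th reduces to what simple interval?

minor 3rd

Take out an octave (7 from the number): 10 − 7 = 3.
That makes a minor tenth a compound minor third — an octave plus a minor third.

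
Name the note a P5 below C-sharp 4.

F-sharp 3

Counting five letter names down from C lands on F.
A perfect fifth is 7 semitones; 7 semitones down from C#4 gives F#3.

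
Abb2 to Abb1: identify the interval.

perfect octave

Descending from Abb2 to Abb1 is the same interval as ascending Abb1 to Abb2.
A to A is the same letter name, plus an octave, so the interval is some kind of octave.
Counting semitones, Abb1→Abb2 is 12, which is the perfect octave.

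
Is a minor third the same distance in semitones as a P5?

No

A minor third spans 3 semitones; a perfect fifth spans 7 semitones. They differ by 4.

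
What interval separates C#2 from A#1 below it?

Descending from C#2 to A#1 is the same interval as ascending A#1 to C#2.
A to C spans three letter names (A-B-C) — that makes it a third of some quality.
A#1 to C#2 is 3 semitones, a half step short of the major third (4), so this is minor.

m3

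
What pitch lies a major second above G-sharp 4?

Two letter names up from G: A.
A major second is 2 semitones; 2 semitones up from G#4 gives A#4.

A-sharp 4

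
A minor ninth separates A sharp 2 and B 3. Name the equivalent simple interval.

minor second

Subtracting seven from the interval number removes an octave: 9 − 7 = 2.
So a minor ninth is an octave plus a minor second. The quality is unchanged.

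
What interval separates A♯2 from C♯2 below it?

Descending from A#2 to C#2 is the same interval as ascending C#2 to A#2.
C to A spans six letter names (C-D-E-F-G-A) — that makes it a sixth of some quality.
C#2 to A#2 is 9 semitones, matching the major sixth exactly, so the quality is major.

major sixth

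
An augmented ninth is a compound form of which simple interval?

A2

Take out an octave (7 from the number): 9 − 7 = 2.
So an augmented ninth is an octave plus an augmented second. The quality is unchanged.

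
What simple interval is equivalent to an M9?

M2

Each octave removed subtracts seven from the number: 9 − 7 = 2.
So a major ninth is an octave plus a major second. The quality is unchanged.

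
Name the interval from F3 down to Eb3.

major second

Descending from F3 to Eb3 is the same interval as ascending Eb3 to F3.
E to F spans two letter names (E-F) — that makes it a second of some quality.
Eb3 to F3 is 2 semitones, matching the major second exactly, so the quality is major.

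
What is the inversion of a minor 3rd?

M6

Inverted interval numbers add to nine, so a third pairs with a sixth (3 + 6 = 9).
Quality inverts too: minor becomes major. That makes the inversion a major sixth.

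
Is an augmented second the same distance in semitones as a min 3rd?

Both span 3 semitones: an augmented second and a minor third are the same chromatic distance.

Yes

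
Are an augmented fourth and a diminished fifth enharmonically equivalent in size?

An augmented fourth spans 6 semitones, and a diminished fifth also spans 6 semitones — they're enharmonic.

Yes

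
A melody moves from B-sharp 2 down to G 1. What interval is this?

augmented tenth

Descending from B#2 to G1 is the same interval as ascending G1 to B#2.
G to B spans three letter names (G-A-B), plus an octave, so the interval is some kind of tenth.
A major tenth would be 16 semitones; G1 to B#2 is 17, one semitone wider, so the interval is augmented.
(Equivalently, a compound augmented third: an augmented third plus an octave.)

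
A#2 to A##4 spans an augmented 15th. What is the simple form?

augmented 8th

Take out an octave (7 from the number): 15 − 7 = 8.
Quality carries through unchanged, so the simple form is an augmented octave.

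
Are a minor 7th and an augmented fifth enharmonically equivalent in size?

A minor seventh is 10 semitones but an augmented fifth is 8 semitones — different sizes.

No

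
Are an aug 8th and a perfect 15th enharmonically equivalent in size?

No

13 semitones (augmented octave) vs 24 semitones (perfect fifteenth): not equal.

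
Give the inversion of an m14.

M2

First reduce the compound minor fourteenth to its simple form, a minor seventh.
Interval numbers invert to sum to nine: 7 + 2 = 9, so a seventh inverts to a second.
And minor becomes major under inversion, so we get a major second.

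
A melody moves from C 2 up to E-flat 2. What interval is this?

minor third

C to E spans three letter names (C-D-E) — that makes it a third of some quality.
A major third would be 4 semitones, but C2 to Eb2 is 3 — one semitone narrower, making it a minor third.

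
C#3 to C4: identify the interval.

C to C is the same letter name, plus an octave, so the interval is some kind of octave.
C#3 to C4 spans 11 semitones — one semitone narrower than the perfect octave (12) — giving a diminished octave.

d8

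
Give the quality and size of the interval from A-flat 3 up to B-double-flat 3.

minor 2nd

A to B spans two letter names (A-B), so the interval is some kind of second.
Ab3 to Bbb3 is 1 semitone, a half step short of the major second (2), so this is minor.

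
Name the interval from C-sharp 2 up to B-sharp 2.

major 7th

C to B spans seven letter names (C-D-E-F-G-A-B): a seventh.
The major seventh spans 11 semitones, and C#2 to B#2 is exactly 11 semitones — so this is a major seventh.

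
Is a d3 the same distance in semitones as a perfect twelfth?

No

2 semitones (diminished third) vs 19 semitones (perfect twelfth): not equal.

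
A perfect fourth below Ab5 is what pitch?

The fourth takes the letter from A down to E.
A perfect fourth is 5 semitones; 5 semitones down from Ab5 gives Eb5.

Eb5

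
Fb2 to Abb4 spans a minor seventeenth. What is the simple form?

Each octave removed subtracts seven from the number: 17 − 14 = 3.
Quality carries through unchanged, so the simple form is a minor third.

minor 3rd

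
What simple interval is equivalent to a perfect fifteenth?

Take out an octave (7 from the number): 15 − 7 = 8.
So a perfect fifteenth is an octave plus a perfect octave. The quality is unchanged.

perfect 8th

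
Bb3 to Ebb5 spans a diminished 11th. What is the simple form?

Subtracting seven from the interval number removes an octave: 11 − 7 = 4.
That makes a diminished eleventh a compound diminished fourth — an octave plus a diminished fourth.

diminished 4th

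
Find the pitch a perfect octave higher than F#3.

F#4

For an octave the letter name doesn't change: still F, an octave up.
A perfect octave spans 12 semitones, so from F#3 the target pitch is F#4.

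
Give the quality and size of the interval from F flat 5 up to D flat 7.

F to D spans six letter names (F-G-A-B-C-D), plus an octave: a thirteenth.
Counting semitones, Fb5→Db7 is 21, which is the major thirteenth.
(Equivalently, a compound major sixth: a major sixth plus an octave.)

M13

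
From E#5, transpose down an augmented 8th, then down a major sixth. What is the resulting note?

An augmented octave down from E#5 is E4.
E4 down a major sixth → G3 (9 semitones).

G3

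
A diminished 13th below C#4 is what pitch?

The thirteenth's letter: C down six letter names plus an octave → E.
A diminished thirteenth is 19 semitones; 19 semitones down from C#4 gives E##2.

E##2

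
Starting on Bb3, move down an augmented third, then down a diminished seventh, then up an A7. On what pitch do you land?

G#3

Bb3 down an augmented third → Gbb3 (5 semitones).
Down a diminished seventh from Gbb3: Ab2 (9 semitones down).
Ab2 up an augmented seventh → G#3 (12 semitones).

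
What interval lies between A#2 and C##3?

major 3rd

A to C spans three letter names (A-B-C), so the interval is some kind of third.
The major third spans 4 semitones, and A#2 to C##3 is exactly 4 semitones — so this is a major third.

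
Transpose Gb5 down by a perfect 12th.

Counting five letter names plus an octave down from G lands on C.
A perfect twelfth spans 19 semitones, so from Gb5 the target pitch is Cb4.

Cb4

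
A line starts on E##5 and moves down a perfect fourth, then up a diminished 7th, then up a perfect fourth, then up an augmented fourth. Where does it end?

G##6

E##5 down a perfect fourth → B##4 (5 semitones).
B##4 up a diminished seventh → A#5 (9 semitones).
A#5 up a perfect fourth → D#6 (5 semitones).
An augmented fourth up from D#6 is G##6.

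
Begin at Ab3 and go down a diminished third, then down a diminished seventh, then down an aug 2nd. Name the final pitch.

A diminished third down from Ab3 is F#3.
A diminished seventh down from F#3 is G##2.
An augmented second down from G##2 is F#2.

F#2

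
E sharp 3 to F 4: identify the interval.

E to F spans two letter names (E-F), plus an octave, so the interval is some kind of ninth.
A major ninth would be 14 semitones; E#3 to F4 is 12, two semitones narrower, so the interval is diminished.

diminished 9th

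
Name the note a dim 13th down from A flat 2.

C sharp 1

Counting six letter names plus an octave down from A lands on C.
A diminished thirteenth is 19 semitones; 19 semitones down from Ab2 gives C#1.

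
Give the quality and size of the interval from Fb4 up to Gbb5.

F to G spans two letter names (F-G), plus an octave: a ninth.
At 13 semitones, Fb4→Gbb5 falls one short of a major ninth: minor.
(Equivalently, a compound minor second: a minor second plus an octave.)

minor ninth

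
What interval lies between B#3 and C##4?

major second

B to C spans two letter names (B-C): a second.
B#3 to C##4 is 2 semitones, matching the major second exactly, so the quality is major.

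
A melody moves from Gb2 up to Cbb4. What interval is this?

G to C spans four letter names (G-A-B-C), plus an octave, so the interval is some kind of eleventh.
Gb2 to Cbb4 spans 16 semitones — one semitone narrower than the perfect eleventh (17) — giving a diminished eleventh.
(Equivalently, a compound diminished fourth: a diminished fourth plus an octave.)

d11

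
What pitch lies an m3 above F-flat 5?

Three letter names up from F: A.
Moving 3 semitones up from Fb5 (the size of a minor third) reaches Abb5.

A-double-flat 5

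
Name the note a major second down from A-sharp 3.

G-sharp 3

Two letter names down from A: G.
A major second spans 2 semitones, so from A#3 the target pitch is G#3.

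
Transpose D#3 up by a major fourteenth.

Counting seven letter names plus an octave up from D lands on C.
Moving 23 semitones up from D#3 (the size of a major fourteenth) reaches C##5.

C##5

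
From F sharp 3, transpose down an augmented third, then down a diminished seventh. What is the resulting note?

E 2

F#3 down an augmented third → Db3 (5 semitones).
A diminished seventh down from Db3 is E2.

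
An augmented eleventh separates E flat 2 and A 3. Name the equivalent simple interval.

augmented 4th

Take out an octave (7 from the number): 11 − 7 = 4.
So an augmented eleventh is an octave plus an augmented fourth. The quality is unchanged.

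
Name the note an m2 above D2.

Eb2

Two letter names up from D: E.
Moving 1 semitone up from D2 (the size of a minor second) reaches Eb2.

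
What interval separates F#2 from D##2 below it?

diminished third

Descending from F#2 to D##2 is the same interval as ascending D##2 to F#2.
D to F spans three letter names (D-E-F): a third.
D##2 to F#2 spans 2 semitones — two semitones narrower than the major third (4) — giving a diminished third.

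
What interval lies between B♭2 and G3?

B to G spans six letter names (B-C-D-E-F-G): a sixth.
Counting semitones, Bb2→G3 is 9, which is the major sixth.

major 6th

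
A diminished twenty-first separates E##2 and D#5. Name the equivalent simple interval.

diminished seventh

Take out 2 octaves (14 from the number): 21 − 14 = 7.
Quality carries through unchanged, so the simple form is a diminished seventh.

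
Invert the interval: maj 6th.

Inverted interval numbers add to nine, so a sixth pairs with a third (6 + 3 = 9).
And major becomes minor under inversion, so we get a minor third.

minor 3rd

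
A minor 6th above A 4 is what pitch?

The sixth takes the letter from A up to F.
A minor sixth is 8 semitones; 8 semitones up from A4 gives F5.

F 5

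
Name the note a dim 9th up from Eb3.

Fbb4

The ninth's letter: E up two letter names plus an octave → F.
Moving 12 semitones up from Eb3 (the size of a diminished ninth) reaches Fbb4.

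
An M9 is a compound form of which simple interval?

major 2nd

Take out an octave (7 from the number): 9 − 7 = 2.
That makes a major ninth a compound major second — an octave plus a major second.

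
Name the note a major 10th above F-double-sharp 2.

A-double-sharp 3

Three letters up from F (plus an octave) reaches A.
Moving 16 semitones up from F##2 (the size of a major tenth) reaches A##3.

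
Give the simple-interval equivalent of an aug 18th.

Take out 2 octaves (14 from the number): 18 − 14 = 4.
So an augmented eighteenth is 2 octaves plus an augmented fourth. The quality is unchanged.

augmented 4th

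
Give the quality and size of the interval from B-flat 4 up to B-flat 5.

perfect octave

B to B is the same letter name, plus an octave, so the interval is some kind of octave.
Bb4 to Bb5 is 12 semitones, matching the perfect octave exactly, so the quality is perfect.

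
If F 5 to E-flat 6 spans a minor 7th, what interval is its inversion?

M2

Inverted interval numbers add to nine, so a seventh pairs with a second (7 + 2 = 9).
The quality also flips — minor becomes major — giving a major second.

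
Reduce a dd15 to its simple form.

doubly diminished 8th

Take out an octave (7 from the number): 15 − 7 = 8.
Quality carries through unchanged, so the simple form is a doubly diminished octave.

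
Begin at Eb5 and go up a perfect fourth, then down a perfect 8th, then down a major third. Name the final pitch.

Fb4

Up a perfect fourth from Eb5: Ab5 (5 semitones up).
Down a perfect octave from Ab5: Ab4 (12 semitones down).
Ab4 down a major third → Fb4 (4 semitones).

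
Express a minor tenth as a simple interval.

m3

Each octave removed subtracts seven from the number: 10 − 7 = 3.
That makes a minor tenth a compound minor third — an octave plus a minor third.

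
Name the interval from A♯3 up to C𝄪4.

M3

A to C spans three letter names (A-B-C), so the interval is some kind of third.
Counting semitones, A#3→C##4 is 4, which is the major third.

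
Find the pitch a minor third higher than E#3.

Counting three letter names up from E lands on G.
Moving 3 semitones up from E#3 (the size of a minor third) reaches G#3.

G#3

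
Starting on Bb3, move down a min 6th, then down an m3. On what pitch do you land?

B2

A minor sixth down from Bb3 is D3.
Down a minor third from D3: B2 (3 semitones down).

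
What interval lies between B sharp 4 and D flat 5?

doubly diminished 3rd

B to D spans three letter names (B-C-D), so the interval is some kind of third.
The major third is 4 semitones; here we have 1, three semitones narrower: doubly diminished.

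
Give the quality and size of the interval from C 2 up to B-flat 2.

C to B spans seven letter names (C-D-E-F-G-A-B): a seventh.
At 10 semitones, C2→Bb2 falls one short of a major seventh: minor.

m7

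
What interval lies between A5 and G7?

minor fourteenth

A to G spans seven letter names (A-B-C-D-E-F-G), plus an octave, so the interval is some kind of fourteenth.
A5 to G7 is 22 semitones, a half step short of the major fourteenth (23), so this is minor.
(Equivalently, a compound minor seventh: a minor seventh plus an octave.)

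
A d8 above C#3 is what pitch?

The letter stays C (same as the start), shifted an octave up.
Moving 11 semitones up from C#3 (the size of a diminished octave) reaches C4.

C4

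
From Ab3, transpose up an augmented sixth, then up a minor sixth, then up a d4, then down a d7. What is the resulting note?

A4

Up an augmented sixth from Ab3: F#4 (10 semitones up).
F#4 up a minor sixth → D5 (8 semitones).
Up a diminished fourth from D5: Gb5 (4 semitones up).
Down a diminished seventh from Gb5: A4 (9 semitones down).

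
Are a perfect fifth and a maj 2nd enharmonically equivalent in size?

No

7 semitones (perfect fifth) vs 2 semitones (major second): not equal.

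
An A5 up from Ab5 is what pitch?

E6

Five letter names up from A: E.
An augmented fifth is 8 semitones; 8 semitones up from Ab5 gives E6.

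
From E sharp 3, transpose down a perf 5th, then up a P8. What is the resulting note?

E#3 down a perfect fifth → A#2 (7 semitones).
A perfect octave up from A#2 is A#3.

A sharp 3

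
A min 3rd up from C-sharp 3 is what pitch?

Three letter names up from C: E.
A minor third spans 3 semitones, so from C#3 the target pitch is E3.

E 3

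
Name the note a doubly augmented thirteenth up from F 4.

D-double-sharp 6

The thirteenth's letter: F up six letter names plus an octave → D.
Moving 23 semitones up from F4 (the size of a doubly augmented thirteenth) reaches D##6.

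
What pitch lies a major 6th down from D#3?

F#2

The sixth takes the letter from D down to F.
A major sixth spans 9 semitones, so from D#3 the target pitch is F#2.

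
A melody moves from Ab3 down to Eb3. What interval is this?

P4

Descending from Ab3 to Eb3 is the same interval as ascending Eb3 to Ab3.
E to A spans four letter names (E-F-G-A): a fourth.
Counting semitones, Eb3→Ab3 is 5, which is the perfect fourth.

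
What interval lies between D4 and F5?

minor tenth

D to F spans three letter names (D-E-F), plus an octave: a tenth.
A major tenth would be 16 semitones, but D4 to F5 is 15 — one semitone narrower, making it a minor tenth.
(Equivalently, a compound minor third: a minor third plus an octave.)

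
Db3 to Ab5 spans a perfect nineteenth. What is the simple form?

Subtracting seven from the interval number removes an octave: 19 − 14 = 5.
That makes a perfect nineteenth a compound perfect fifth — 2 octaves plus a perfect fifth.

perfect fifth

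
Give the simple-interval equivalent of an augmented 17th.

A3

Subtracting seven from the interval number removes an octave: 17 − 14 = 3.
That makes an augmented seventeenth a compound augmented third — 2 octaves plus an augmented third.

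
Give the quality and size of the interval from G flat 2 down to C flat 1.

perfect 12th

Descending from Gb2 to Cb1 is the same interval as ascending Cb1 to Gb2.
C to G spans five letter names (C-D-E-F-G), plus an octave, so the interval is some kind of twelfth.
Counting semitones, Cb1→Gb2 is 19, which is the perfect twelfth.
(Equivalently, a compound perfect fifth: a perfect fifth plus an octave.)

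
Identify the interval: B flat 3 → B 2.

diminished octave

Descending from Bb3 to B2 is the same interval as ascending B2 to Bb3.
B to B is the same letter name, plus an octave, so the interval is some kind of octave.
The perfect octave is 12 semitones; here we have 11, one semitone narrower: diminished.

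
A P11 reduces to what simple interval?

Each octave removed subtracts seven from the number: 11 − 7 = 4.
That makes a perfect eleventh a compound perfect fourth — an octave plus a perfect fourth.

P4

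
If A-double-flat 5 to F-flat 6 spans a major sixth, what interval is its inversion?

minor 3rd

Interval numbers invert to sum to nine: 6 + 3 = 9, so a sixth inverts to a third.
Quality inverts too: major becomes minor. That makes the inversion a minor third.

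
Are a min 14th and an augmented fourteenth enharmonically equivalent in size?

A minor fourteenth spans 22 semitones; an augmented fourteenth spans 24 semitones. They differ by 2.

No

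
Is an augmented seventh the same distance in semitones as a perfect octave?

Yes

An augmented seventh spans 12 semitones, and a perfect octave also spans 12 semitones — they're enharmonic.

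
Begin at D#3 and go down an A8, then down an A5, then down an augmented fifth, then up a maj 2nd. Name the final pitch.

D#3 down an augmented octave → D2 (13 semitones).
An augmented fifth down from D2 is Gb1.
Down an augmented fifth from Gb1: Cbb1 (8 semitones down).
Up a major second from Cbb1: Dbb1 (2 semitones up).

Dbb1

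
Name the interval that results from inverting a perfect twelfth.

perfect 4th

First reduce the compound perfect twelfth to its simple form, a perfect fifth.
Interval numbers invert to sum to nine: 5 + 4 = 9, so a fifth inverts to a fourth.
The quality also flips — perfect stays perfect — giving a perfect fourth.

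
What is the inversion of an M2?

The rule of nine gives the new number: 9 − 2 = 7, so a second becomes a seventh.
Quality inverts too: major becomes minor. That makes the inversion a minor seventh.

minor seventh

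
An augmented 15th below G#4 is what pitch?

G2

For a fifteenth the letter name doesn't change: still G, two octaves down.
An augmented fifteenth spans 25 semitones, so from G#4 the target pitch is G2.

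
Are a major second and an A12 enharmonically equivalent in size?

A major second is 2 semitones but an augmented twelfth is 20 semitones — different sizes.

No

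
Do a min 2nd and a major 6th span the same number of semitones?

No

A minor second is 1 semitone but a major sixth is 9 semitones — different sizes.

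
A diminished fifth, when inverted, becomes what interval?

augmented 4th

Interval numbers invert to sum to nine: 5 + 4 = 9, so a fifth inverts to a fourth.
The quality also flips — diminished becomes augmented — giving an augmented fourth.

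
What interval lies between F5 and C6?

perfect fifth

F to C spans five letter names (F-G-A-B-C): a fifth.
The perfect fifth spans 7 semitones, and F5 to C6 is exactly 7 semitones — so this is a perfect fifth.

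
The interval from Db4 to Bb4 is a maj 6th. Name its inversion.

Interval numbers invert to sum to nine: 6 + 3 = 9, so a sixth inverts to a third.
And major becomes minor under inversion, so we get a minor third.

minor 3rd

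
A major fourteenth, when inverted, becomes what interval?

m2

First reduce the compound major fourteenth to its simple form, a major seventh.
The rule of nine gives the new number: 9 − 7 = 2, so a seventh becomes a second.
The quality also flips — major becomes minor — giving a minor second.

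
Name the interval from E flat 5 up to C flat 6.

minor sixth

E to C spans six letter names (E-F-G-A-B-C) — that makes it a sixth of some quality.
Eb5 to Cb6 is 8 semitones, a half step short of the major sixth (9), so this is minor.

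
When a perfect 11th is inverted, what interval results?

First reduce the compound perfect eleventh to its simple form, a perfect fourth.
The rule of nine gives the new number: 9 − 4 = 5, so a fourth becomes a fifth.
And perfect stays perfect under inversion, so we get a perfect fifth.

perfect 5th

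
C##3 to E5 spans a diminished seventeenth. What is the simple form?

Take out 2 octaves (14 from the number): 17 − 14 = 3.
So a diminished seventeenth is 2 octaves plus a diminished third. The quality is unchanged.

diminished 3rd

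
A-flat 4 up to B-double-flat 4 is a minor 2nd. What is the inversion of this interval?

major seventh

Interval numbers invert to sum to nine: 2 + 7 = 9, so a second inverts to a seventh.
The quality also flips — minor becomes major — giving a major seventh.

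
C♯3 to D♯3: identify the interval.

major second

C to D spans two letter names (C-D), so the interval is some kind of second.
The major second spans 2 semitones, and C#3 to D#3 is exactly 2 semitones — so this is a major second.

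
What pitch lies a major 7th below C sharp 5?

D 4

Counting seven letter names down from C lands on D.
A major seventh spans 11 semitones, so from C#5 the target pitch is D4.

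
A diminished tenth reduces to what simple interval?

d3

Subtracting seven from the interval number removes an octave: 10 − 7 = 3.
That makes a diminished tenth a compound diminished third — an octave plus a diminished third.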